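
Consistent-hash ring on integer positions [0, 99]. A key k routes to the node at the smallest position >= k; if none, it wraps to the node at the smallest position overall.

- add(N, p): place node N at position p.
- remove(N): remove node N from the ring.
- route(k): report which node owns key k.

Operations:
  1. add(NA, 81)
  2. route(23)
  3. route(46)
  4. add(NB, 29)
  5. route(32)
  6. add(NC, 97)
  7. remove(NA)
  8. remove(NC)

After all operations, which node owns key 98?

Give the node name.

Op 1: add NA@81 -> ring=[81:NA]
Op 2: route key 23: smallest pos >= 23 is 81 -> NA
Op 3: route key 46: smallest pos >= 46 is 81 -> NA
Op 4: add NB@29 -> ring=[29:NB,81:NA]
Op 5: route key 32: smallest pos >= 32 is 81 -> NA
Op 6: add NC@97 -> ring=[29:NB,81:NA,97:NC]
Op 7: remove NA -> ring=[29:NB,97:NC]
Op 8: remove NC -> ring=[29:NB]
Final route key 98: none >= 98, wrap to smallest pos 29 -> NB

Answer: NB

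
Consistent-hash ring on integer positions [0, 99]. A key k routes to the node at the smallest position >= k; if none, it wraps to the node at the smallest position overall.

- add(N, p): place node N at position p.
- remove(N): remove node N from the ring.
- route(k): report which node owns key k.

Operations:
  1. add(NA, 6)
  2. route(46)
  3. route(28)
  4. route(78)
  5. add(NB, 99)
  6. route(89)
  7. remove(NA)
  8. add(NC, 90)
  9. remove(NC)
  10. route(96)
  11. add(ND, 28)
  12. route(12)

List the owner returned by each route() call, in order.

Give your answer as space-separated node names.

Op 1: add NA@6 -> ring=[6:NA]
Op 2: route key 46: none >= 46, wrap to smallest pos 6 -> NA
Op 3: route key 28: none >= 28, wrap to smallest pos 6 -> NA
Op 4: route key 78: none >= 78, wrap to smallest pos 6 -> NA
Op 5: add NB@99 -> ring=[6:NA,99:NB]
Op 6: route key 89: smallest pos >= 89 is 99 -> NB
Op 7: remove NA -> ring=[99:NB]
Op 8: add NC@90 -> ring=[90:NC,99:NB]
Op 9: remove NC -> ring=[99:NB]
Op 10: route key 96: smallest pos >= 96 is 99 -> NB
Op 11: add ND@28 -> ring=[28:ND,99:NB]
Op 12: route key 12: smallest pos >= 12 is 28 -> ND

Answer: NA NA NA NB NB ND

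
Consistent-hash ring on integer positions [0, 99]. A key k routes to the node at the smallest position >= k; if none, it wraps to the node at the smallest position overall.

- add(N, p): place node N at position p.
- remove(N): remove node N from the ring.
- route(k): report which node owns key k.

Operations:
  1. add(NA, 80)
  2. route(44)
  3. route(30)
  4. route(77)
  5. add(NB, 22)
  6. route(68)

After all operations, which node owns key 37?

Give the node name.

Answer: NA

Derivation:
Op 1: add NA@80 -> ring=[80:NA]
Op 2: route key 44: smallest pos >= 44 is 80 -> NA
Op 3: route key 30: smallest pos >= 30 is 80 -> NA
Op 4: route key 77: smallest pos >= 77 is 80 -> NA
Op 5: add NB@22 -> ring=[22:NB,80:NA]
Op 6: route key 68: smallest pos >= 68 is 80 -> NA
Final route key 37: smallest pos >= 37 is 80 -> NA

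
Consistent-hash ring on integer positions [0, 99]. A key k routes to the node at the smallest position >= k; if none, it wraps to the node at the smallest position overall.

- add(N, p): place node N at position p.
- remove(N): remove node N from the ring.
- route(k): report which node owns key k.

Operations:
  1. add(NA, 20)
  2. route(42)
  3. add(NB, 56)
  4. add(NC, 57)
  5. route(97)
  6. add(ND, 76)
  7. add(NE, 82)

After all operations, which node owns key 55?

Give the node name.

Answer: NB

Derivation:
Op 1: add NA@20 -> ring=[20:NA]
Op 2: route key 42: none >= 42, wrap to smallest pos 20 -> NA
Op 3: add NB@56 -> ring=[20:NA,56:NB]
Op 4: add NC@57 -> ring=[20:NA,56:NB,57:NC]
Op 5: route key 97: none >= 97, wrap to smallest pos 20 -> NA
Op 6: add ND@76 -> ring=[20:NA,56:NB,57:NC,76:ND]
Op 7: add NE@82 -> ring=[20:NA,56:NB,57:NC,76:ND,82:NE]
Final route key 55: smallest pos >= 55 is 56 -> NB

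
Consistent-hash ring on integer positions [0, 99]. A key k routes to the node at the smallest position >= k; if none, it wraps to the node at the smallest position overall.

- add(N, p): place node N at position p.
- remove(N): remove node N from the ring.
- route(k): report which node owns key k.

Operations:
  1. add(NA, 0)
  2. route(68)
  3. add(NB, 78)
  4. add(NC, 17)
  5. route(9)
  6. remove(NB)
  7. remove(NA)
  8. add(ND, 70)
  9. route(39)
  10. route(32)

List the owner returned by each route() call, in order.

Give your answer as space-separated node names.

Op 1: add NA@0 -> ring=[0:NA]
Op 2: route key 68: none >= 68, wrap to smallest pos 0 -> NA
Op 3: add NB@78 -> ring=[0:NA,78:NB]
Op 4: add NC@17 -> ring=[0:NA,17:NC,78:NB]
Op 5: route key 9: smallest pos >= 9 is 17 -> NC
Op 6: remove NB -> ring=[0:NA,17:NC]
Op 7: remove NA -> ring=[17:NC]
Op 8: add ND@70 -> ring=[17:NC,70:ND]
Op 9: route key 39: smallest pos >= 39 is 70 -> ND
Op 10: route key 32: smallest pos >= 32 is 70 -> ND

Answer: NA NC ND ND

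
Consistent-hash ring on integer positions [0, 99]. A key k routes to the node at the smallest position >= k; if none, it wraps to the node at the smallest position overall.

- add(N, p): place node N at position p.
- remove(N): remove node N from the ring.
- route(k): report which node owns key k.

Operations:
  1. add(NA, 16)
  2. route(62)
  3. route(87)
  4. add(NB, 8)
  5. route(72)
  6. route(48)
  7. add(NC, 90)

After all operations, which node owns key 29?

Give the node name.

Op 1: add NA@16 -> ring=[16:NA]
Op 2: route key 62: none >= 62, wrap to smallest pos 16 -> NA
Op 3: route key 87: none >= 87, wrap to smallest pos 16 -> NA
Op 4: add NB@8 -> ring=[8:NB,16:NA]
Op 5: route key 72: none >= 72, wrap to smallest pos 8 -> NB
Op 6: route key 48: none >= 48, wrap to smallest pos 8 -> NB
Op 7: add NC@90 -> ring=[8:NB,16:NA,90:NC]
Final route key 29: smallest pos >= 29 is 90 -> NC

Answer: NC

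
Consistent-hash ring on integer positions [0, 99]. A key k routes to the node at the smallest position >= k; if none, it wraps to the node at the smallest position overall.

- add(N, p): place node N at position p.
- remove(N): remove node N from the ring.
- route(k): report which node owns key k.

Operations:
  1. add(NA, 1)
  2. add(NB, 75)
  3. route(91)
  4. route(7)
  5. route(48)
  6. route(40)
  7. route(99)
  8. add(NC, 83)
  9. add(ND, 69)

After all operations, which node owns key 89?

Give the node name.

Answer: NA

Derivation:
Op 1: add NA@1 -> ring=[1:NA]
Op 2: add NB@75 -> ring=[1:NA,75:NB]
Op 3: route key 91: none >= 91, wrap to smallest pos 1 -> NA
Op 4: route key 7: smallest pos >= 7 is 75 -> NB
Op 5: route key 48: smallest pos >= 48 is 75 -> NB
Op 6: route key 40: smallest pos >= 40 is 75 -> NB
Op 7: route key 99: none >= 99, wrap to smallest pos 1 -> NA
Op 8: add NC@83 -> ring=[1:NA,75:NB,83:NC]
Op 9: add ND@69 -> ring=[1:NA,69:ND,75:NB,83:NC]
Final route key 89: none >= 89, wrap to smallest pos 1 -> NA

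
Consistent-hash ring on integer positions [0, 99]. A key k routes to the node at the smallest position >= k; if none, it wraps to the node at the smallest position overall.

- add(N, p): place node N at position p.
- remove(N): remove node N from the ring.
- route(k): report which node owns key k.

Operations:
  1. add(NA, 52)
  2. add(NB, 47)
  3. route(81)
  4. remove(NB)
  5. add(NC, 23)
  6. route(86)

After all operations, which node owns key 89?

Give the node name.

Op 1: add NA@52 -> ring=[52:NA]
Op 2: add NB@47 -> ring=[47:NB,52:NA]
Op 3: route key 81: none >= 81, wrap to smallest pos 47 -> NB
Op 4: remove NB -> ring=[52:NA]
Op 5: add NC@23 -> ring=[23:NC,52:NA]
Op 6: route key 86: none >= 86, wrap to smallest pos 23 -> NC
Final route key 89: none >= 89, wrap to smallest pos 23 -> NC

Answer: NC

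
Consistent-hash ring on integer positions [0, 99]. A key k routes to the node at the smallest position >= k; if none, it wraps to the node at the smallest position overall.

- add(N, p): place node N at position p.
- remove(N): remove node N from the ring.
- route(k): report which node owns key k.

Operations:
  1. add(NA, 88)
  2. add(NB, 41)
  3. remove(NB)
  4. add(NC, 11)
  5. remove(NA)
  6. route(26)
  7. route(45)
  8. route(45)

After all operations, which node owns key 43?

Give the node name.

Answer: NC

Derivation:
Op 1: add NA@88 -> ring=[88:NA]
Op 2: add NB@41 -> ring=[41:NB,88:NA]
Op 3: remove NB -> ring=[88:NA]
Op 4: add NC@11 -> ring=[11:NC,88:NA]
Op 5: remove NA -> ring=[11:NC]
Op 6: route key 26: none >= 26, wrap to smallest pos 11 -> NC
Op 7: route key 45: none >= 45, wrap to smallest pos 11 -> NC
Op 8: route key 45: none >= 45, wrap to smallest pos 11 -> NC
Final route key 43: none >= 43, wrap to smallest pos 11 -> NC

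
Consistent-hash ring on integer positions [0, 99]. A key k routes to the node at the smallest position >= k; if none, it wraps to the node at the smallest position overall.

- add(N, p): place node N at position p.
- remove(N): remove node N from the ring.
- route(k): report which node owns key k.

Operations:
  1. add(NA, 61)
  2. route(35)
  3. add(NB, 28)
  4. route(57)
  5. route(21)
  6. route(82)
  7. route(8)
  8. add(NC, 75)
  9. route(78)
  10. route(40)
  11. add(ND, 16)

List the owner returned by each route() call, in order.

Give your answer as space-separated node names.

Answer: NA NA NB NB NB NB NA

Derivation:
Op 1: add NA@61 -> ring=[61:NA]
Op 2: route key 35: smallest pos >= 35 is 61 -> NA
Op 3: add NB@28 -> ring=[28:NB,61:NA]
Op 4: route key 57: smallest pos >= 57 is 61 -> NA
Op 5: route key 21: smallest pos >= 21 is 28 -> NB
Op 6: route key 82: none >= 82, wrap to smallest pos 28 -> NB
Op 7: route key 8: smallest pos >= 8 is 28 -> NB
Op 8: add NC@75 -> ring=[28:NB,61:NA,75:NC]
Op 9: route key 78: none >= 78, wrap to smallest pos 28 -> NB
Op 10: route key 40: smallest pos >= 40 is 61 -> NA
Op 11: add ND@16 -> ring=[16:ND,28:NB,61:NA,75:NC]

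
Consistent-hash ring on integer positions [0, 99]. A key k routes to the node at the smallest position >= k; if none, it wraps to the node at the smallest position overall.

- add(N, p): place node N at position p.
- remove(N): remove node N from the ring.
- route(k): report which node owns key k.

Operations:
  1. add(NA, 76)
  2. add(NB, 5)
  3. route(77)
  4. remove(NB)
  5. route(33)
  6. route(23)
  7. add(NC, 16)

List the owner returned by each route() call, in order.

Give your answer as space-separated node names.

Op 1: add NA@76 -> ring=[76:NA]
Op 2: add NB@5 -> ring=[5:NB,76:NA]
Op 3: route key 77: none >= 77, wrap to smallest pos 5 -> NB
Op 4: remove NB -> ring=[76:NA]
Op 5: route key 33: smallest pos >= 33 is 76 -> NA
Op 6: route key 23: smallest pos >= 23 is 76 -> NA
Op 7: add NC@16 -> ring=[16:NC,76:NA]

Answer: NB NA NA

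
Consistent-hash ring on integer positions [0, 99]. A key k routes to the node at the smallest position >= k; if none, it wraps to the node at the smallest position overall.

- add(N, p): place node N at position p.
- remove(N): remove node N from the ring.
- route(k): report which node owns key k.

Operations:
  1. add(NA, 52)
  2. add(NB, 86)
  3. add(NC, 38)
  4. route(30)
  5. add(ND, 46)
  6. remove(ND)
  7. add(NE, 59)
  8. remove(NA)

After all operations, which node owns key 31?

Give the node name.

Op 1: add NA@52 -> ring=[52:NA]
Op 2: add NB@86 -> ring=[52:NA,86:NB]
Op 3: add NC@38 -> ring=[38:NC,52:NA,86:NB]
Op 4: route key 30: smallest pos >= 30 is 38 -> NC
Op 5: add ND@46 -> ring=[38:NC,46:ND,52:NA,86:NB]
Op 6: remove ND -> ring=[38:NC,52:NA,86:NB]
Op 7: add NE@59 -> ring=[38:NC,52:NA,59:NE,86:NB]
Op 8: remove NA -> ring=[38:NC,59:NE,86:NB]
Final route key 31: smallest pos >= 31 is 38 -> NC

Answer: NC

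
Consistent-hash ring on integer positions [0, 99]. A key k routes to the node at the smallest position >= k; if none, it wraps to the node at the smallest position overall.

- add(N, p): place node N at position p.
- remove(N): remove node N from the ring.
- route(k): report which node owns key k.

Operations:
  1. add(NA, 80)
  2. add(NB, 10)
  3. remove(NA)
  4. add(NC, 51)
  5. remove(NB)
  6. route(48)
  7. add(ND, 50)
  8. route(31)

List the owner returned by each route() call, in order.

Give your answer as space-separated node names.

Op 1: add NA@80 -> ring=[80:NA]
Op 2: add NB@10 -> ring=[10:NB,80:NA]
Op 3: remove NA -> ring=[10:NB]
Op 4: add NC@51 -> ring=[10:NB,51:NC]
Op 5: remove NB -> ring=[51:NC]
Op 6: route key 48: smallest pos >= 48 is 51 -> NC
Op 7: add ND@50 -> ring=[50:ND,51:NC]
Op 8: route key 31: smallest pos >= 31 is 50 -> ND

Answer: NC ND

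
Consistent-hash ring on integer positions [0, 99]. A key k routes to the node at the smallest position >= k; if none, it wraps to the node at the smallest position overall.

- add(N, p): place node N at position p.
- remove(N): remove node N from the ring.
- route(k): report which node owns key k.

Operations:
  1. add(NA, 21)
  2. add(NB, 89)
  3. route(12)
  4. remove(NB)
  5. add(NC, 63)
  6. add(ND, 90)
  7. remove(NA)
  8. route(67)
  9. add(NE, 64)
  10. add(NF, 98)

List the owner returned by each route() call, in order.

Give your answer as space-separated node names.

Op 1: add NA@21 -> ring=[21:NA]
Op 2: add NB@89 -> ring=[21:NA,89:NB]
Op 3: route key 12: smallest pos >= 12 is 21 -> NA
Op 4: remove NB -> ring=[21:NA]
Op 5: add NC@63 -> ring=[21:NA,63:NC]
Op 6: add ND@90 -> ring=[21:NA,63:NC,90:ND]
Op 7: remove NA -> ring=[63:NC,90:ND]
Op 8: route key 67: smallest pos >= 67 is 90 -> ND
Op 9: add NE@64 -> ring=[63:NC,64:NE,90:ND]
Op 10: add NF@98 -> ring=[63:NC,64:NE,90:ND,98:NF]

Answer: NA ND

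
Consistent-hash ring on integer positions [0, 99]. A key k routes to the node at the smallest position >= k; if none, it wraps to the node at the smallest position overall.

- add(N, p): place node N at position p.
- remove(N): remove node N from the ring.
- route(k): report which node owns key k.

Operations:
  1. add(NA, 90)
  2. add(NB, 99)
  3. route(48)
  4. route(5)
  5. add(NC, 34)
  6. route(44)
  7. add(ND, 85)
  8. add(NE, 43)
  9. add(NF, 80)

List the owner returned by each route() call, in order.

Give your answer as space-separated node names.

Op 1: add NA@90 -> ring=[90:NA]
Op 2: add NB@99 -> ring=[90:NA,99:NB]
Op 3: route key 48: smallest pos >= 48 is 90 -> NA
Op 4: route key 5: smallest pos >= 5 is 90 -> NA
Op 5: add NC@34 -> ring=[34:NC,90:NA,99:NB]
Op 6: route key 44: smallest pos >= 44 is 90 -> NA
Op 7: add ND@85 -> ring=[34:NC,85:ND,90:NA,99:NB]
Op 8: add NE@43 -> ring=[34:NC,43:NE,85:ND,90:NA,99:NB]
Op 9: add NF@80 -> ring=[34:NC,43:NE,80:NF,85:ND,90:NA,99:NB]

Answer: NA NA NA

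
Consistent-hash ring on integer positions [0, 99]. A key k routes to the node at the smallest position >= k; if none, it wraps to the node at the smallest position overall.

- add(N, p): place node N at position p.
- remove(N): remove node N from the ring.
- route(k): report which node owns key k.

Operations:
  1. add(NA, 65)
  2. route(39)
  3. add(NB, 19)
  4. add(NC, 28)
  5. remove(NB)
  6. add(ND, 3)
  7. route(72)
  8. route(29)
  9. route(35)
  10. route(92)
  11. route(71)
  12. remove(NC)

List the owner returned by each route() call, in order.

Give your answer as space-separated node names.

Op 1: add NA@65 -> ring=[65:NA]
Op 2: route key 39: smallest pos >= 39 is 65 -> NA
Op 3: add NB@19 -> ring=[19:NB,65:NA]
Op 4: add NC@28 -> ring=[19:NB,28:NC,65:NA]
Op 5: remove NB -> ring=[28:NC,65:NA]
Op 6: add ND@3 -> ring=[3:ND,28:NC,65:NA]
Op 7: route key 72: none >= 72, wrap to smallest pos 3 -> ND
Op 8: route key 29: smallest pos >= 29 is 65 -> NA
Op 9: route key 35: smallest pos >= 35 is 65 -> NA
Op 10: route key 92: none >= 92, wrap to smallest pos 3 -> ND
Op 11: route key 71: none >= 71, wrap to smallest pos 3 -> ND
Op 12: remove NC -> ring=[3:ND,65:NA]

Answer: NA ND NA NA ND ND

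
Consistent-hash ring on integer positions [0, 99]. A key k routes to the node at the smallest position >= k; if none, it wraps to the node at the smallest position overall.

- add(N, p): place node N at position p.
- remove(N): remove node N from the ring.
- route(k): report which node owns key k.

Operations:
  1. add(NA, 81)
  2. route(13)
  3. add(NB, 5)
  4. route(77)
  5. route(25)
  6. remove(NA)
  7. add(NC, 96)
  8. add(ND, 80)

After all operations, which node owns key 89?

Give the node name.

Op 1: add NA@81 -> ring=[81:NA]
Op 2: route key 13: smallest pos >= 13 is 81 -> NA
Op 3: add NB@5 -> ring=[5:NB,81:NA]
Op 4: route key 77: smallest pos >= 77 is 81 -> NA
Op 5: route key 25: smallest pos >= 25 is 81 -> NA
Op 6: remove NA -> ring=[5:NB]
Op 7: add NC@96 -> ring=[5:NB,96:NC]
Op 8: add ND@80 -> ring=[5:NB,80:ND,96:NC]
Final route key 89: smallest pos >= 89 is 96 -> NC

Answer: NC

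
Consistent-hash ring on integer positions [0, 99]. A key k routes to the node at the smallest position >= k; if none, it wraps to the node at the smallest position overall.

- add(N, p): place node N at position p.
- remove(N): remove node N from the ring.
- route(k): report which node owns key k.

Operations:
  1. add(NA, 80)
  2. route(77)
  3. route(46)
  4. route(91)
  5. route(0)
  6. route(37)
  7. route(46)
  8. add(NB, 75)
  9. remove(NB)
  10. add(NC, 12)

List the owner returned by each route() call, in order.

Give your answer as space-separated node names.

Answer: NA NA NA NA NA NA

Derivation:
Op 1: add NA@80 -> ring=[80:NA]
Op 2: route key 77: smallest pos >= 77 is 80 -> NA
Op 3: route key 46: smallest pos >= 46 is 80 -> NA
Op 4: route key 91: none >= 91, wrap to smallest pos 80 -> NA
Op 5: route key 0: smallest pos >= 0 is 80 -> NA
Op 6: route key 37: smallest pos >= 37 is 80 -> NA
Op 7: route key 46: smallest pos >= 46 is 80 -> NA
Op 8: add NB@75 -> ring=[75:NB,80:NA]
Op 9: remove NB -> ring=[80:NA]
Op 10: add NC@12 -> ring=[12:NC,80:NA]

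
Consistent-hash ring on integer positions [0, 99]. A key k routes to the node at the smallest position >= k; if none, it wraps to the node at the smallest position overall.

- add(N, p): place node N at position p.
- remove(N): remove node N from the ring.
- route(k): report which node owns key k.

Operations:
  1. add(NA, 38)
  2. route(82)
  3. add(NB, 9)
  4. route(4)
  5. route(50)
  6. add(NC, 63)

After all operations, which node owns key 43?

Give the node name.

Answer: NC

Derivation:
Op 1: add NA@38 -> ring=[38:NA]
Op 2: route key 82: none >= 82, wrap to smallest pos 38 -> NA
Op 3: add NB@9 -> ring=[9:NB,38:NA]
Op 4: route key 4: smallest pos >= 4 is 9 -> NB
Op 5: route key 50: none >= 50, wrap to smallest pos 9 -> NB
Op 6: add NC@63 -> ring=[9:NB,38:NA,63:NC]
Final route key 43: smallest pos >= 43 is 63 -> NC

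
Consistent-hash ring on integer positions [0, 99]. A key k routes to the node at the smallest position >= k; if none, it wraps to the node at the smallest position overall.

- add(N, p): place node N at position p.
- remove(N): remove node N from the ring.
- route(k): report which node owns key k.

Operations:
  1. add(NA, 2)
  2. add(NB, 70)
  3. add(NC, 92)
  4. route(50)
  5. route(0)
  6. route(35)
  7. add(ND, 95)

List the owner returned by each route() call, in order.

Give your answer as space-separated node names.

Op 1: add NA@2 -> ring=[2:NA]
Op 2: add NB@70 -> ring=[2:NA,70:NB]
Op 3: add NC@92 -> ring=[2:NA,70:NB,92:NC]
Op 4: route key 50: smallest pos >= 50 is 70 -> NB
Op 5: route key 0: smallest pos >= 0 is 2 -> NA
Op 6: route key 35: smallest pos >= 35 is 70 -> NB
Op 7: add ND@95 -> ring=[2:NA,70:NB,92:NC,95:ND]

Answer: NB NA NB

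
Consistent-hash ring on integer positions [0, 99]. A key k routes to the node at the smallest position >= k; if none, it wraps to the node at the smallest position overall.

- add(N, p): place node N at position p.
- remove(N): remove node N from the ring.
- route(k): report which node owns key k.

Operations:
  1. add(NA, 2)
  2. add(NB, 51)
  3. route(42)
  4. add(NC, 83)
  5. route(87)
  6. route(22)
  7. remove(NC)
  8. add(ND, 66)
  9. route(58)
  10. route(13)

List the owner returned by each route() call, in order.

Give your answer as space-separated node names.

Answer: NB NA NB ND NB

Derivation:
Op 1: add NA@2 -> ring=[2:NA]
Op 2: add NB@51 -> ring=[2:NA,51:NB]
Op 3: route key 42: smallest pos >= 42 is 51 -> NB
Op 4: add NC@83 -> ring=[2:NA,51:NB,83:NC]
Op 5: route key 87: none >= 87, wrap to smallest pos 2 -> NA
Op 6: route key 22: smallest pos >= 22 is 51 -> NB
Op 7: remove NC -> ring=[2:NA,51:NB]
Op 8: add ND@66 -> ring=[2:NA,51:NB,66:ND]
Op 9: route key 58: smallest pos >= 58 is 66 -> ND
Op 10: route key 13: smallest pos >= 13 is 51 -> NB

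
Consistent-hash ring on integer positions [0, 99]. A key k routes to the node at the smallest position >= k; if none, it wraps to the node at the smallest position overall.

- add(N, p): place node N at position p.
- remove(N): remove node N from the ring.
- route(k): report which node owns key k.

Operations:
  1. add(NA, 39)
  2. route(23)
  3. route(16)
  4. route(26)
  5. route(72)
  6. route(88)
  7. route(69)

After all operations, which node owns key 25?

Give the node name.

Op 1: add NA@39 -> ring=[39:NA]
Op 2: route key 23: smallest pos >= 23 is 39 -> NA
Op 3: route key 16: smallest pos >= 16 is 39 -> NA
Op 4: route key 26: smallest pos >= 26 is 39 -> NA
Op 5: route key 72: none >= 72, wrap to smallest pos 39 -> NA
Op 6: route key 88: none >= 88, wrap to smallest pos 39 -> NA
Op 7: route key 69: none >= 69, wrap to smallest pos 39 -> NA
Final route key 25: smallest pos >= 25 is 39 -> NA

Answer: NA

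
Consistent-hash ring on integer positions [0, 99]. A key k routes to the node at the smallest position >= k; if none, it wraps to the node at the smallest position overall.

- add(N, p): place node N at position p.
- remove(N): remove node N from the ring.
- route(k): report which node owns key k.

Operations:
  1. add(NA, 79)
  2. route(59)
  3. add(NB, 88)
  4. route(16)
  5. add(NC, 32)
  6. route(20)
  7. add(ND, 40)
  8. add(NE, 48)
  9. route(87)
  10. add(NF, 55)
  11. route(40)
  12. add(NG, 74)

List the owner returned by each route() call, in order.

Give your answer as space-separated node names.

Answer: NA NA NC NB ND

Derivation:
Op 1: add NA@79 -> ring=[79:NA]
Op 2: route key 59: smallest pos >= 59 is 79 -> NA
Op 3: add NB@88 -> ring=[79:NA,88:NB]
Op 4: route key 16: smallest pos >= 16 is 79 -> NA
Op 5: add NC@32 -> ring=[32:NC,79:NA,88:NB]
Op 6: route key 20: smallest pos >= 20 is 32 -> NC
Op 7: add ND@40 -> ring=[32:NC,40:ND,79:NA,88:NB]
Op 8: add NE@48 -> ring=[32:NC,40:ND,48:NE,79:NA,88:NB]
Op 9: route key 87: smallest pos >= 87 is 88 -> NB
Op 10: add NF@55 -> ring=[32:NC,40:ND,48:NE,55:NF,79:NA,88:NB]
Op 11: route key 40: smallest pos >= 40 is 40 -> ND
Op 12: add NG@74 -> ring=[32:NC,40:ND,48:NE,55:NF,74:NG,79:NA,88:NB]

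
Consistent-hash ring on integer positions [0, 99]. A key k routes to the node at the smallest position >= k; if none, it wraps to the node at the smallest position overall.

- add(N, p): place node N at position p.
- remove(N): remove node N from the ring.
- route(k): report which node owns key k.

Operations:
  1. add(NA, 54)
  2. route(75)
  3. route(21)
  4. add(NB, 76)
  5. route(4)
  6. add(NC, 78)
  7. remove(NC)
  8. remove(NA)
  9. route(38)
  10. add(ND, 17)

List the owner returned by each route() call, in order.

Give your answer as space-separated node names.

Op 1: add NA@54 -> ring=[54:NA]
Op 2: route key 75: none >= 75, wrap to smallest pos 54 -> NA
Op 3: route key 21: smallest pos >= 21 is 54 -> NA
Op 4: add NB@76 -> ring=[54:NA,76:NB]
Op 5: route key 4: smallest pos >= 4 is 54 -> NA
Op 6: add NC@78 -> ring=[54:NA,76:NB,78:NC]
Op 7: remove NC -> ring=[54:NA,76:NB]
Op 8: remove NA -> ring=[76:NB]
Op 9: route key 38: smallest pos >= 38 is 76 -> NB
Op 10: add ND@17 -> ring=[17:ND,76:NB]

Answer: NA NA NA NB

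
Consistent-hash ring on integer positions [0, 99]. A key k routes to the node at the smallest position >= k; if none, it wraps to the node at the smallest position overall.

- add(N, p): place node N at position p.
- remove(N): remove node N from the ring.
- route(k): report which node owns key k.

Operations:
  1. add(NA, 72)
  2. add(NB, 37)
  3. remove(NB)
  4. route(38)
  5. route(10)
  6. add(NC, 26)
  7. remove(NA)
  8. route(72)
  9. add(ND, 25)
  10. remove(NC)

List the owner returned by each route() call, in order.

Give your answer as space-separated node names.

Answer: NA NA NC

Derivation:
Op 1: add NA@72 -> ring=[72:NA]
Op 2: add NB@37 -> ring=[37:NB,72:NA]
Op 3: remove NB -> ring=[72:NA]
Op 4: route key 38: smallest pos >= 38 is 72 -> NA
Op 5: route key 10: smallest pos >= 10 is 72 -> NA
Op 6: add NC@26 -> ring=[26:NC,72:NA]
Op 7: remove NA -> ring=[26:NC]
Op 8: route key 72: none >= 72, wrap to smallest pos 26 -> NC
Op 9: add ND@25 -> ring=[25:ND,26:NC]
Op 10: remove NC -> ring=[25:ND]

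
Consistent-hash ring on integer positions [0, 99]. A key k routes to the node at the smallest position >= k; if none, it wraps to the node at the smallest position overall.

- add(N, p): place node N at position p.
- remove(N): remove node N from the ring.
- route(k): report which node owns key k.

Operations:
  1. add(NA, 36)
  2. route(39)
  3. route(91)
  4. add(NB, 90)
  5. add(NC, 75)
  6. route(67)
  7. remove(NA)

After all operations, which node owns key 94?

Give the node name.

Answer: NC

Derivation:
Op 1: add NA@36 -> ring=[36:NA]
Op 2: route key 39: none >= 39, wrap to smallest pos 36 -> NA
Op 3: route key 91: none >= 91, wrap to smallest pos 36 -> NA
Op 4: add NB@90 -> ring=[36:NA,90:NB]
Op 5: add NC@75 -> ring=[36:NA,75:NC,90:NB]
Op 6: route key 67: smallest pos >= 67 is 75 -> NC
Op 7: remove NA -> ring=[75:NC,90:NB]
Final route key 94: none >= 94, wrap to smallest pos 75 -> NC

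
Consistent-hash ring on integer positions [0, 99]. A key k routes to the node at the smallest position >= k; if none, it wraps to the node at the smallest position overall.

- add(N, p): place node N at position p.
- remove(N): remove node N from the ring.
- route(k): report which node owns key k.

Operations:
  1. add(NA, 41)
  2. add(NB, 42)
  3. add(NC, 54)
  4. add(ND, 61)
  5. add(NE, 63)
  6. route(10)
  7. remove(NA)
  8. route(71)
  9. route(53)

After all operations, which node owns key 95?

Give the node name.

Op 1: add NA@41 -> ring=[41:NA]
Op 2: add NB@42 -> ring=[41:NA,42:NB]
Op 3: add NC@54 -> ring=[41:NA,42:NB,54:NC]
Op 4: add ND@61 -> ring=[41:NA,42:NB,54:NC,61:ND]
Op 5: add NE@63 -> ring=[41:NA,42:NB,54:NC,61:ND,63:NE]
Op 6: route key 10: smallest pos >= 10 is 41 -> NA
Op 7: remove NA -> ring=[42:NB,54:NC,61:ND,63:NE]
Op 8: route key 71: none >= 71, wrap to smallest pos 42 -> NB
Op 9: route key 53: smallest pos >= 53 is 54 -> NC
Final route key 95: none >= 95, wrap to smallest pos 42 -> NB

Answer: NB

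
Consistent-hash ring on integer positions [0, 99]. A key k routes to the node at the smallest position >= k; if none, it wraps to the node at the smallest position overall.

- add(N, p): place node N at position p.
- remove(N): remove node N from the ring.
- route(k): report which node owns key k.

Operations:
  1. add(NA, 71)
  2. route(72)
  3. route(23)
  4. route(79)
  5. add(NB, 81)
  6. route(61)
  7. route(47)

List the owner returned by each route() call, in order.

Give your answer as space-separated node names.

Op 1: add NA@71 -> ring=[71:NA]
Op 2: route key 72: none >= 72, wrap to smallest pos 71 -> NA
Op 3: route key 23: smallest pos >= 23 is 71 -> NA
Op 4: route key 79: none >= 79, wrap to smallest pos 71 -> NA
Op 5: add NB@81 -> ring=[71:NA,81:NB]
Op 6: route key 61: smallest pos >= 61 is 71 -> NA
Op 7: route key 47: smallest pos >= 47 is 71 -> NA

Answer: NA NA NA NA NA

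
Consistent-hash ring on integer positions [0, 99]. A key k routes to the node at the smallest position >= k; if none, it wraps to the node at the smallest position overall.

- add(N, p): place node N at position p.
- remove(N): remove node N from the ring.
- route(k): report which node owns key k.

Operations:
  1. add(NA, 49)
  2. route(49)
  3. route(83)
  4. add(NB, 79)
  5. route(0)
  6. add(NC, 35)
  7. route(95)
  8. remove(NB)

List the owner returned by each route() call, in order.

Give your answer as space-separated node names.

Op 1: add NA@49 -> ring=[49:NA]
Op 2: route key 49: smallest pos >= 49 is 49 -> NA
Op 3: route key 83: none >= 83, wrap to smallest pos 49 -> NA
Op 4: add NB@79 -> ring=[49:NA,79:NB]
Op 5: route key 0: smallest pos >= 0 is 49 -> NA
Op 6: add NC@35 -> ring=[35:NC,49:NA,79:NB]
Op 7: route key 95: none >= 95, wrap to smallest pos 35 -> NC
Op 8: remove NB -> ring=[35:NC,49:NA]

Answer: NA NA NA NC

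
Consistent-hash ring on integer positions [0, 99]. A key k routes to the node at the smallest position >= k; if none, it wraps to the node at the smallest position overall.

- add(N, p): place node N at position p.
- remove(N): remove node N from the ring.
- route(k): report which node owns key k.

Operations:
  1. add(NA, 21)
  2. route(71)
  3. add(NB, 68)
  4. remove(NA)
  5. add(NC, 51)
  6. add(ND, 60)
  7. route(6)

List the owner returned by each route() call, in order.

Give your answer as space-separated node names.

Answer: NA NC

Derivation:
Op 1: add NA@21 -> ring=[21:NA]
Op 2: route key 71: none >= 71, wrap to smallest pos 21 -> NA
Op 3: add NB@68 -> ring=[21:NA,68:NB]
Op 4: remove NA -> ring=[68:NB]
Op 5: add NC@51 -> ring=[51:NC,68:NB]
Op 6: add ND@60 -> ring=[51:NC,60:ND,68:NB]
Op 7: route key 6: smallest pos >= 6 is 51 -> NC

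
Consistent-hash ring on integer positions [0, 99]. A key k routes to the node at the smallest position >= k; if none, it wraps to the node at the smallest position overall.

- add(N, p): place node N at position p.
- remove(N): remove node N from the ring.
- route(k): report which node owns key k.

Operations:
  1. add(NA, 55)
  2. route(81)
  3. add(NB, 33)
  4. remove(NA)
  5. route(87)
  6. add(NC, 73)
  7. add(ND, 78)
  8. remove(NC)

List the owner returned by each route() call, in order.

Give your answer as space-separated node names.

Answer: NA NB

Derivation:
Op 1: add NA@55 -> ring=[55:NA]
Op 2: route key 81: none >= 81, wrap to smallest pos 55 -> NA
Op 3: add NB@33 -> ring=[33:NB,55:NA]
Op 4: remove NA -> ring=[33:NB]
Op 5: route key 87: none >= 87, wrap to smallest pos 33 -> NB
Op 6: add NC@73 -> ring=[33:NB,73:NC]
Op 7: add ND@78 -> ring=[33:NB,73:NC,78:ND]
Op 8: remove NC -> ring=[33:NB,78:ND]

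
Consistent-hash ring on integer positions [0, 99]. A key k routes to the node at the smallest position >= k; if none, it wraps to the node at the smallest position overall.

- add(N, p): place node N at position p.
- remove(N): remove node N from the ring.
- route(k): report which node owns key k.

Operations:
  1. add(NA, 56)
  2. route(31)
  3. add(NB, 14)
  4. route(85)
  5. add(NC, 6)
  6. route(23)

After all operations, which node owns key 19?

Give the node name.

Answer: NA

Derivation:
Op 1: add NA@56 -> ring=[56:NA]
Op 2: route key 31: smallest pos >= 31 is 56 -> NA
Op 3: add NB@14 -> ring=[14:NB,56:NA]
Op 4: route key 85: none >= 85, wrap to smallest pos 14 -> NB
Op 5: add NC@6 -> ring=[6:NC,14:NB,56:NA]
Op 6: route key 23: smallest pos >= 23 is 56 -> NA
Final route key 19: smallest pos >= 19 is 56 -> NA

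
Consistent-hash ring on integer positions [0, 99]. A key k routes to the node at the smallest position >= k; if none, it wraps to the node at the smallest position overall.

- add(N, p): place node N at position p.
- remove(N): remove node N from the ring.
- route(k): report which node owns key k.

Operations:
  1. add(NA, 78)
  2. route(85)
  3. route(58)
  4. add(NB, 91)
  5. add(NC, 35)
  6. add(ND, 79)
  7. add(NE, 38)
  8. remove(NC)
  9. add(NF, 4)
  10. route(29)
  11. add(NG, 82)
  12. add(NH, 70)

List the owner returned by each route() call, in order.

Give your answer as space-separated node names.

Answer: NA NA NE

Derivation:
Op 1: add NA@78 -> ring=[78:NA]
Op 2: route key 85: none >= 85, wrap to smallest pos 78 -> NA
Op 3: route key 58: smallest pos >= 58 is 78 -> NA
Op 4: add NB@91 -> ring=[78:NA,91:NB]
Op 5: add NC@35 -> ring=[35:NC,78:NA,91:NB]
Op 6: add ND@79 -> ring=[35:NC,78:NA,79:ND,91:NB]
Op 7: add NE@38 -> ring=[35:NC,38:NE,78:NA,79:ND,91:NB]
Op 8: remove NC -> ring=[38:NE,78:NA,79:ND,91:NB]
Op 9: add NF@4 -> ring=[4:NF,38:NE,78:NA,79:ND,91:NB]
Op 10: route key 29: smallest pos >= 29 is 38 -> NE
Op 11: add NG@82 -> ring=[4:NF,38:NE,78:NA,79:ND,82:NG,91:NB]
Op 12: add NH@70 -> ring=[4:NF,38:NE,70:NH,78:NA,79:ND,82:NG,91:NB]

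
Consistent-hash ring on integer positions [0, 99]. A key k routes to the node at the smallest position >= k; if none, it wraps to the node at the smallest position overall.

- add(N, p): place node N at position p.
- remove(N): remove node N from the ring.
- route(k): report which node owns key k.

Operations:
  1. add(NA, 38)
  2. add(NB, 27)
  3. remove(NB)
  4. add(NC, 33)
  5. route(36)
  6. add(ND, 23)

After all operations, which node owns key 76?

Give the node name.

Answer: ND

Derivation:
Op 1: add NA@38 -> ring=[38:NA]
Op 2: add NB@27 -> ring=[27:NB,38:NA]
Op 3: remove NB -> ring=[38:NA]
Op 4: add NC@33 -> ring=[33:NC,38:NA]
Op 5: route key 36: smallest pos >= 36 is 38 -> NA
Op 6: add ND@23 -> ring=[23:ND,33:NC,38:NA]
Final route key 76: none >= 76, wrap to smallest pos 23 -> ND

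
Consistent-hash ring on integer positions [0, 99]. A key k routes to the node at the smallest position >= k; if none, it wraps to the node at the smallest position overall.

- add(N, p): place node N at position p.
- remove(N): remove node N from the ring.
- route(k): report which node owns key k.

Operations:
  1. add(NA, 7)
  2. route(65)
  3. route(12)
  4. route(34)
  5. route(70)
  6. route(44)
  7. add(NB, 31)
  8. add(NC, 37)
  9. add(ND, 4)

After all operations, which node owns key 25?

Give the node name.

Answer: NB

Derivation:
Op 1: add NA@7 -> ring=[7:NA]
Op 2: route key 65: none >= 65, wrap to smallest pos 7 -> NA
Op 3: route key 12: none >= 12, wrap to smallest pos 7 -> NA
Op 4: route key 34: none >= 34, wrap to smallest pos 7 -> NA
Op 5: route key 70: none >= 70, wrap to smallest pos 7 -> NA
Op 6: route key 44: none >= 44, wrap to smallest pos 7 -> NA
Op 7: add NB@31 -> ring=[7:NA,31:NB]
Op 8: add NC@37 -> ring=[7:NA,31:NB,37:NC]
Op 9: add ND@4 -> ring=[4:ND,7:NA,31:NB,37:NC]
Final route key 25: smallest pos >= 25 is 31 -> NB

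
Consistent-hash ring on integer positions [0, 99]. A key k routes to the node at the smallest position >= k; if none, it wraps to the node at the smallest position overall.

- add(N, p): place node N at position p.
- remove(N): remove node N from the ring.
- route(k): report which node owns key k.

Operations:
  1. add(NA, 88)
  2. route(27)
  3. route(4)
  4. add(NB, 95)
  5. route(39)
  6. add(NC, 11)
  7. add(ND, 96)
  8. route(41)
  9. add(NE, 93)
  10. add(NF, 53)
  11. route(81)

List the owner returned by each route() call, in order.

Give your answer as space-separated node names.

Answer: NA NA NA NA NA

Derivation:
Op 1: add NA@88 -> ring=[88:NA]
Op 2: route key 27: smallest pos >= 27 is 88 -> NA
Op 3: route key 4: smallest pos >= 4 is 88 -> NA
Op 4: add NB@95 -> ring=[88:NA,95:NB]
Op 5: route key 39: smallest pos >= 39 is 88 -> NA
Op 6: add NC@11 -> ring=[11:NC,88:NA,95:NB]
Op 7: add ND@96 -> ring=[11:NC,88:NA,95:NB,96:ND]
Op 8: route key 41: smallest pos >= 41 is 88 -> NA
Op 9: add NE@93 -> ring=[11:NC,88:NA,93:NE,95:NB,96:ND]
Op 10: add NF@53 -> ring=[11:NC,53:NF,88:NA,93:NE,95:NB,96:ND]
Op 11: route key 81: smallest pos >= 81 is 88 -> NA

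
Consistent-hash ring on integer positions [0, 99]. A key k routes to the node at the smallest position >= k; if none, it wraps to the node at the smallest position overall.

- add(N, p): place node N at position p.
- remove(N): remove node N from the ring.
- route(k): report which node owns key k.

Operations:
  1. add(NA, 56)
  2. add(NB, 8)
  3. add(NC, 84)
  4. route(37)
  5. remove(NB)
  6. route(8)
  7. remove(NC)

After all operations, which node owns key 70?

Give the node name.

Answer: NA

Derivation:
Op 1: add NA@56 -> ring=[56:NA]
Op 2: add NB@8 -> ring=[8:NB,56:NA]
Op 3: add NC@84 -> ring=[8:NB,56:NA,84:NC]
Op 4: route key 37: smallest pos >= 37 is 56 -> NA
Op 5: remove NB -> ring=[56:NA,84:NC]
Op 6: route key 8: smallest pos >= 8 is 56 -> NA
Op 7: remove NC -> ring=[56:NA]
Final route key 70: none >= 70, wrap to smallest pos 56 -> NA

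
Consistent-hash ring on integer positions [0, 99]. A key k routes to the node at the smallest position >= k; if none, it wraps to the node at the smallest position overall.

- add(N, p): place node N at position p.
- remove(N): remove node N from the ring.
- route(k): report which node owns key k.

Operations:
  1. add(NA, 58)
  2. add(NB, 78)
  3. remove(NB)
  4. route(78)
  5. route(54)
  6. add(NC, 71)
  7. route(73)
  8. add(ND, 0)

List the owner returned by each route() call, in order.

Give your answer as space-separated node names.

Answer: NA NA NA

Derivation:
Op 1: add NA@58 -> ring=[58:NA]
Op 2: add NB@78 -> ring=[58:NA,78:NB]
Op 3: remove NB -> ring=[58:NA]
Op 4: route key 78: none >= 78, wrap to smallest pos 58 -> NA
Op 5: route key 54: smallest pos >= 54 is 58 -> NA
Op 6: add NC@71 -> ring=[58:NA,71:NC]
Op 7: route key 73: none >= 73, wrap to smallest pos 58 -> NA
Op 8: add ND@0 -> ring=[0:ND,58:NA,71:NC]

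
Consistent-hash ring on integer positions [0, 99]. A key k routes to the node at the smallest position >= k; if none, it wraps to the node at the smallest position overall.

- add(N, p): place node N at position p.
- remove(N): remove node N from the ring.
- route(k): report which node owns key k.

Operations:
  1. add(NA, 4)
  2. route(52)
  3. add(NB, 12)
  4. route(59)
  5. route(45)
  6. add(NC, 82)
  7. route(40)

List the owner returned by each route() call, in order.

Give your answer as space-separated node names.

Op 1: add NA@4 -> ring=[4:NA]
Op 2: route key 52: none >= 52, wrap to smallest pos 4 -> NA
Op 3: add NB@12 -> ring=[4:NA,12:NB]
Op 4: route key 59: none >= 59, wrap to smallest pos 4 -> NA
Op 5: route key 45: none >= 45, wrap to smallest pos 4 -> NA
Op 6: add NC@82 -> ring=[4:NA,12:NB,82:NC]
Op 7: route key 40: smallest pos >= 40 is 82 -> NC

Answer: NA NA NA NC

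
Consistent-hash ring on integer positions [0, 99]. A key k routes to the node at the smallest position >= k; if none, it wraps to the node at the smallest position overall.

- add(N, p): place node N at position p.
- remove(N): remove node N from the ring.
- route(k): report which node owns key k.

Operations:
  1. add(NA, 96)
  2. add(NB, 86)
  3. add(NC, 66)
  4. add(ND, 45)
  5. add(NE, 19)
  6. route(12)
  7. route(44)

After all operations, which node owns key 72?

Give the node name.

Answer: NB

Derivation:
Op 1: add NA@96 -> ring=[96:NA]
Op 2: add NB@86 -> ring=[86:NB,96:NA]
Op 3: add NC@66 -> ring=[66:NC,86:NB,96:NA]
Op 4: add ND@45 -> ring=[45:ND,66:NC,86:NB,96:NA]
Op 5: add NE@19 -> ring=[19:NE,45:ND,66:NC,86:NB,96:NA]
Op 6: route key 12: smallest pos >= 12 is 19 -> NE
Op 7: route key 44: smallest pos >= 44 is 45 -> ND
Final route key 72: smallest pos >= 72 is 86 -> NB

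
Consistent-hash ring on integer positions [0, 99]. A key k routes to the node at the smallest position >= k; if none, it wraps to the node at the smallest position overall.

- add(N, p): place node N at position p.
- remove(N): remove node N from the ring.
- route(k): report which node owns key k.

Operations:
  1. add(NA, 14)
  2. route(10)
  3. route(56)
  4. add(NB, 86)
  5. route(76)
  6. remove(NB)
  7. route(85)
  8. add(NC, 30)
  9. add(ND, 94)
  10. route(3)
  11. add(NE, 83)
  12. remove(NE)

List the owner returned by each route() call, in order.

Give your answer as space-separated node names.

Answer: NA NA NB NA NA

Derivation:
Op 1: add NA@14 -> ring=[14:NA]
Op 2: route key 10: smallest pos >= 10 is 14 -> NA
Op 3: route key 56: none >= 56, wrap to smallest pos 14 -> NA
Op 4: add NB@86 -> ring=[14:NA,86:NB]
Op 5: route key 76: smallest pos >= 76 is 86 -> NB
Op 6: remove NB -> ring=[14:NA]
Op 7: route key 85: none >= 85, wrap to smallest pos 14 -> NA
Op 8: add NC@30 -> ring=[14:NA,30:NC]
Op 9: add ND@94 -> ring=[14:NA,30:NC,94:ND]
Op 10: route key 3: smallest pos >= 3 is 14 -> NA
Op 11: add NE@83 -> ring=[14:NA,30:NC,83:NE,94:ND]
Op 12: remove NE -> ring=[14:NA,30:NC,94:ND]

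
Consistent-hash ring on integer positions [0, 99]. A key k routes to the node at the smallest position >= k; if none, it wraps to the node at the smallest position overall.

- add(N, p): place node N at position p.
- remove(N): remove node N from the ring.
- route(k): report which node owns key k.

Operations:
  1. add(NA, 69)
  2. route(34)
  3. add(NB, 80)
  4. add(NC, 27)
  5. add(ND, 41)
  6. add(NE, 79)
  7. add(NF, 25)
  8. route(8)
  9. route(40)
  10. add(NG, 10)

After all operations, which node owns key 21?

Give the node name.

Op 1: add NA@69 -> ring=[69:NA]
Op 2: route key 34: smallest pos >= 34 is 69 -> NA
Op 3: add NB@80 -> ring=[69:NA,80:NB]
Op 4: add NC@27 -> ring=[27:NC,69:NA,80:NB]
Op 5: add ND@41 -> ring=[27:NC,41:ND,69:NA,80:NB]
Op 6: add NE@79 -> ring=[27:NC,41:ND,69:NA,79:NE,80:NB]
Op 7: add NF@25 -> ring=[25:NF,27:NC,41:ND,69:NA,79:NE,80:NB]
Op 8: route key 8: smallest pos >= 8 is 25 -> NF
Op 9: route key 40: smallest pos >= 40 is 41 -> ND
Op 10: add NG@10 -> ring=[10:NG,25:NF,27:NC,41:ND,69:NA,79:NE,80:NB]
Final route key 21: smallest pos >= 21 is 25 -> NF

Answer: NF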